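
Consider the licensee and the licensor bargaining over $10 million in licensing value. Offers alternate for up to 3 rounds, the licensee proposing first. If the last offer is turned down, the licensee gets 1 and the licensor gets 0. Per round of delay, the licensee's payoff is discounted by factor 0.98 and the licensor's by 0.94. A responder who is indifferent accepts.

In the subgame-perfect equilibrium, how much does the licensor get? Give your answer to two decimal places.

0.19

Round 3 (the licensee proposes): rejection yields 0 for the licensor; the licensee offers 0 and keeps 10.
Round 2 (the licensor proposes): the licensee can get 10 next round, worth 0.98 × 10 = 9.8 now. The licensor offers 9.8 and keeps 10 − 9.8 = 0.2.
Round 1 (the licensee proposes): the licensor can get 0.2 next round, worth 0.94 × 0.2 = 0.188 now. The licensee offers 0.188 and keeps 10 − 0.188 = 9.812.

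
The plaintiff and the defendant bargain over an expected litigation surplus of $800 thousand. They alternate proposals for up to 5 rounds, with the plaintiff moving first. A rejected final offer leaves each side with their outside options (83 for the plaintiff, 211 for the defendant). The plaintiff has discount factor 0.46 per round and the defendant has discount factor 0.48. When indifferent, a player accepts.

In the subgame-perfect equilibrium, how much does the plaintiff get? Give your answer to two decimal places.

536.57

Round 5 (the plaintiff proposes): the defendant gets 211 if talks fail, so the plaintiff offers 211 and keeps 589.
Round 4 (the defendant proposes): the plaintiff can get 589 next round, worth 0.46 × 589 = 270.94 now. The defendant offers 270.94 and keeps 800 − 270.94 = 529.06.
Round 3 (the plaintiff proposes): the defendant can get 529.06 next round, worth 0.48 × 529.06 = 253.9488 now, so the plaintiff offers 253.9488, keeping 546.0512.
Round 2 (the defendant proposes): the plaintiff can get 546.0512 next round, worth 0.46 × 546.0512 = 251.183552 now. The defendant offers 251.183552 and keeps 800 − 251.183552 = 548.816448.
Round 1 (the plaintiff proposes): the defendant can get 548.816448 next round, worth 0.48 × 548.816448 = 263.43189504 now; the plaintiff offers that and keeps 536.56810496.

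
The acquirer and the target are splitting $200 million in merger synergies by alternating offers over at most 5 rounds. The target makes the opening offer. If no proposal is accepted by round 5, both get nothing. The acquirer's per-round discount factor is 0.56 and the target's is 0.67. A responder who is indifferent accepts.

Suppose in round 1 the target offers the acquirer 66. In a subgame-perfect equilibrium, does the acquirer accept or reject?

Round 5 (the target proposes): rejection yields 0 for the acquirer; the target offers 0 and keeps 200.
Round 4 (the acquirer proposes): the target can get 200 next round, worth 0.67 × 200 = 134 now. The acquirer offers 134 and keeps 200 − 134 = 66.
Round 3 (the target proposes): the acquirer can get 66 next round, worth 0.56 × 66 = 36.96 now; the target offers that and keeps 163.04.
Round 2 (the acquirer proposes): the target can get 163.04 next round, worth 0.67 × 163.04 = 109.2368 now, so the acquirer offers 109.2368, keeping 90.7632.
So by rejecting in round 1, the acquirer gets 90.7632 next round, worth 0.56 × 90.7632 = 50.827392 now.
Offer 66 ≥ 50.827392, so the acquirer accepts.

Accept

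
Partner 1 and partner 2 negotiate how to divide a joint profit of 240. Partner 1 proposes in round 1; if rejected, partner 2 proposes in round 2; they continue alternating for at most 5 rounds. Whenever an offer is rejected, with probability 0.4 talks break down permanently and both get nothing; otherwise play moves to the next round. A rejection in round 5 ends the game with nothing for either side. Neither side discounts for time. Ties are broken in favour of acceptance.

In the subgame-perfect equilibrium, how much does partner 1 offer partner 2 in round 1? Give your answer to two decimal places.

Round 5 (partner 1 proposes): rejection yields 0 for partner 2; partner 1 offers 0 and keeps 240.
Round 4 (partner 2 proposes): rejecting gives partner 1 an expected 0.6 × 240 = 144, so partner 2 offers 144, keeping 96.
Round 3 (partner 1 proposes): rejecting gives partner 2 an expected 0.6 × 96 = 57.6, so partner 1 offers 57.6, keeping 182.4.
Round 2 (partner 2 proposes): rejecting gives partner 1 an expected 0.6 × 182.4 = 109.44, so partner 2 offers 109.44, keeping 130.56.
Round 1 (partner 1 proposes): rejecting gives partner 2 an expected 0.6 × 130.56 = 78.336. Partner 1 offers 78.336 and keeps 240 − 78.336 = 161.664.

78.34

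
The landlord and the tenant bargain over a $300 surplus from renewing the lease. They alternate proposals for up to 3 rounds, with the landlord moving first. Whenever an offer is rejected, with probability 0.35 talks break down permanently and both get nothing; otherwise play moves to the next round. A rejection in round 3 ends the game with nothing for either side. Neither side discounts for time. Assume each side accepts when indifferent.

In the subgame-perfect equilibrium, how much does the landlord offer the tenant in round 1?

By backward induction:
Round 3 (the landlord proposes): rejection yields 0 for the tenant; the landlord offers 0 and keeps 300.
Round 2 (the tenant proposes): rejecting gives the landlord an expected 0.65 × 300 = 195. The tenant offers 195 and keeps 300 − 195 = 105.
Round 1 (the landlord proposes): rejecting gives the tenant an expected 0.65 × 105 = 68.25, so the landlord offers 68.25, keeping 231.75.

68.25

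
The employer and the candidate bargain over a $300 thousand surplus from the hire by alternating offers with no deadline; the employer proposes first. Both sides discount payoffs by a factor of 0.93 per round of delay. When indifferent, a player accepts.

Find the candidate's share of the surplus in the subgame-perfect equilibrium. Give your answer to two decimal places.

In a stationary SPE each proposer offers the other exactly their discounted continuation value.
If the employer keeps x when proposing and the candidate keeps y when proposing, then x = 300 − 0.93y and y = 300 − 0.93x.
Solving: x = 300(1 − 0.93) / (1 − 0.93·0.93) = 21 / 0.1351 ≈ 155.4404.
The candidate gets 300 − 155.4404 ≈ 144.5596.

144.56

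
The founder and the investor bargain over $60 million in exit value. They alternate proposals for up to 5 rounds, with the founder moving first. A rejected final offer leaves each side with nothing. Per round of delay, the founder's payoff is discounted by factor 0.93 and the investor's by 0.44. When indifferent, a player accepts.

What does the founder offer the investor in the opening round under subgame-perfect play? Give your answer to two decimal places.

Round 5 (the founder proposes): the investor will accept anything ≥ 0, so the founder offers 0 and keeps 60.
Round 4 (the investor proposes): the founder can get 60 next round, worth 0.93 × 60 = 55.8 now, so the investor offers 55.8, keeping 4.2.
Round 3 (the founder proposes): the investor can get 4.2 next round, worth 0.44 × 4.2 = 1.848 now. The founder offers 1.848 and keeps 60 − 1.848 = 58.152.
Round 2 (the investor proposes): the founder can get 58.152 next round, worth 0.93 × 58.152 = 54.08136 now; the investor offers that and keeps 5.91864.
Round 1 (the founder proposes): the investor can get 5.91864 next round, worth 0.44 × 5.91864 = 2.6042016 now. The founder offers 2.6042016 and keeps 60 − 2.6042016 = 57.3957984.

2.60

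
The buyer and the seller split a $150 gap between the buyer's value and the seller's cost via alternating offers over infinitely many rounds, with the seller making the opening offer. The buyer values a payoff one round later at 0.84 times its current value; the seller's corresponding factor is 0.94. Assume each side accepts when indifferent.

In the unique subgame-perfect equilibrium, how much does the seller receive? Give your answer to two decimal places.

When the seller proposes, the buyer accepts any offer worth at least 0.84 times what the buyer would get by proposing next round; and vice versa.
This gives x = 150 − 0.84y and y = 150 − 0.94x, where x and y are each side's share when it proposes.
Hence (1 − 0.84·0.94)x = 150(1 − 0.84), i.e. 0.2104·x = 24.
x ≈ 114.0684; the buyer's share is 150 − x ≈ 35.9316.

114.07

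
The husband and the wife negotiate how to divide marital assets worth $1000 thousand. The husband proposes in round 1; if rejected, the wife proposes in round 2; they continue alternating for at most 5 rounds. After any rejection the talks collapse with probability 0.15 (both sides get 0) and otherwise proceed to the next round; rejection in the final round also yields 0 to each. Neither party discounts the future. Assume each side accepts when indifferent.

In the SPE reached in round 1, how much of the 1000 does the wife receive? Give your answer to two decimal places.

219.62

By backward induction:
Round 5 (the husband proposes): rejection yields 0 for the wife; the husband offers 0 and keeps 1000.
Round 4 (the wife proposes): rejecting gives the husband an expected 0.85 × 1000 = 850. The wife offers 850 and keeps 1000 − 850 = 150.
Round 3 (the husband proposes): rejecting gives the wife an expected 0.85 × 150 = 127.5, so the husband offers 127.5, keeping 872.5.
Round 2 (the wife proposes): rejecting gives the husband an expected 0.85 × 872.5 = 741.625, so the wife offers 741.625, keeping 258.375.
Round 1 (the husband proposes): rejecting gives the wife an expected 0.85 × 258.375 = 219.61875, so the husband offers 219.61875, keeping 780.38125.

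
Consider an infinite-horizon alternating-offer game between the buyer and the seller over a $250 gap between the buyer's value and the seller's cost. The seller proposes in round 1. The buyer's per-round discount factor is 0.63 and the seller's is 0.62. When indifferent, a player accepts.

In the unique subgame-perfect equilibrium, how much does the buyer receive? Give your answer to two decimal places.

When the seller proposes, the buyer accepts any offer worth at least 0.63 times what the buyer would get by proposing next round; and vice versa.
This gives x = 250 − 0.63y and y = 250 − 0.62x, where x and y are each side's share when it proposes.
Hence (1 − 0.63·0.62)x = 250(1 − 0.63), i.e. 0.6094·x = 92.5.
x ≈ 151.7886; the buyer's share is 250 − x ≈ 98.2114.

98.21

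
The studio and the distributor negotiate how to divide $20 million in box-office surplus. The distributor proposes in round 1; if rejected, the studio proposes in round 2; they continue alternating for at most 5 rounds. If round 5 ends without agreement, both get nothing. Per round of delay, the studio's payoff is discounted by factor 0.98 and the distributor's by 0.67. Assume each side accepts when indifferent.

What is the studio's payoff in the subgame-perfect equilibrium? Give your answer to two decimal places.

Work backward from the last round.
Round 5 (the distributor proposes): the studio will accept anything ≥ 0, so the distributor offers 0 and keeps 20.
Round 4 (the studio proposes): the distributor can get 20 next round, worth 0.67 × 20 = 13.4 now. The studio offers 13.4 and keeps 20 − 13.4 = 6.6.
Round 3 (the distributor proposes): the studio can get 6.6 next round, worth 0.98 × 6.6 = 6.468 now; the distributor offers that and keeps 13.532.
Round 2 (the studio proposes): the distributor can get 13.532 next round, worth 0.67 × 13.532 = 9.06644 now; the studio offers that and keeps 10.93356.
Round 1 (the distributor proposes): the studio can get 10.93356 next round, worth 0.98 × 10.93356 = 10.7148888 now. The distributor offers 10.7148888 and keeps 20 − 10.7148888 = 9.2851112.

10.71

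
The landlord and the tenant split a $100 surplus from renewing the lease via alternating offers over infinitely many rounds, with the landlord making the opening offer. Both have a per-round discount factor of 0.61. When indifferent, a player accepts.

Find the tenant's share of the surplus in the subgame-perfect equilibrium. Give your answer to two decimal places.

When the landlord proposes, the tenant accepts any offer worth at least 0.61 times what the tenant would get by proposing next round; and vice versa.
This gives x = 100 − 0.61y and y = 100 − 0.61x, where x and y are each side's share when it proposes.
Hence (1 − 0.61·0.61)x = 100(1 − 0.61), i.e. 0.6279·x = 39.
x ≈ 62.1118; the tenant's share is 100 − x ≈ 37.8882.

37.89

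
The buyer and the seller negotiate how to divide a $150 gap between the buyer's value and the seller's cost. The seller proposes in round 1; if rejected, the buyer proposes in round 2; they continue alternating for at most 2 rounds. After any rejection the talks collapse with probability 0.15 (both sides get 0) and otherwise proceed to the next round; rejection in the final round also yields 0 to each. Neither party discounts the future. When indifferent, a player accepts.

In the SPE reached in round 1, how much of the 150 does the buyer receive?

127.5

By backward induction:
Round 2 (the buyer proposes): the seller will accept anything ≥ 0, so the buyer offers 0 and keeps 150.
Round 1 (the seller proposes): rejecting gives the buyer an expected 0.85 × 150 = 127.5; the seller offers that and keeps 22.5.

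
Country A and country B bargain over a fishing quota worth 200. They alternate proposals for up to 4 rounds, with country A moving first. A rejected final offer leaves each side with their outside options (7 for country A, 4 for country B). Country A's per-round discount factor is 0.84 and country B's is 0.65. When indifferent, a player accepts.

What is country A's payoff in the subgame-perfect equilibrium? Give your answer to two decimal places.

110.70

Round 4 (country B proposes): country A gets 7 if talks fail, so country B offers 7 and keeps 193.
Round 3 (country A proposes): country B can get 193 next round, worth 0.65 × 193 = 125.45 now; country A offers that and keeps 74.55.
Round 2 (country B proposes): country A can get 74.55 next round, worth 0.84 × 74.55 = 62.622 now. Country B offers 62.622 and keeps 200 − 62.622 = 137.378.
Round 1 (country A proposes): country B can get 137.378 next round, worth 0.65 × 137.378 = 89.2957 now. Country A offers 89.2957 and keeps 200 − 89.2957 = 110.7043.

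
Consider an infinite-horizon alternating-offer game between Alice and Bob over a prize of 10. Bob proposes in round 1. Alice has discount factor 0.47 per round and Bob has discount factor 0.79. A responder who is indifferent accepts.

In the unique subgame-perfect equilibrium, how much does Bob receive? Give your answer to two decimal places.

When Bob proposes, Alice accepts any offer worth at least 0.47 times what Alice would get by proposing next round; and vice versa.
This gives x = 10 − 0.47y and y = 10 − 0.79x, where x and y are each side's share when it proposes.
Hence (1 − 0.47·0.79)x = 10(1 − 0.47), i.e. 0.6287·x = 5.3.
x ≈ 8.4301; Alice's share is 10 − x ≈ 1.5699.

8.43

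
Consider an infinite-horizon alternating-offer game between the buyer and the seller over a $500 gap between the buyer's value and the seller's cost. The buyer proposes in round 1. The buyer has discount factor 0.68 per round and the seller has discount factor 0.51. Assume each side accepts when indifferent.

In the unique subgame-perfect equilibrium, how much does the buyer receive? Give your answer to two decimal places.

375.08

In a stationary SPE each proposer offers the other exactly their discounted continuation value.
If the buyer keeps x when proposing and the seller keeps y when proposing, then x = 500 − 0.51y and y = 500 − 0.68x.
Solving: x = 500(1 − 0.51) / (1 − 0.68·0.51) = 245 / 0.6532 ≈ 375.0765.
The seller gets 500 − 375.0765 ≈ 124.9235.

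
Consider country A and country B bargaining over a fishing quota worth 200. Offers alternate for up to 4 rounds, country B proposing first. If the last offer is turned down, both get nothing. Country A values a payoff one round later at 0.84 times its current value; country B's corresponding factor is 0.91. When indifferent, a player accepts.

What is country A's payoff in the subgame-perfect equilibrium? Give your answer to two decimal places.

Round 4 (country A proposes): country B will accept anything ≥ 0, so country A offers 0 and keeps 200.
Round 3 (country B proposes): country A can get 200 next round, worth 0.84 × 200 = 168 now; country B offers that and keeps 32.
Round 2 (country A proposes): country B can get 32 next round, worth 0.91 × 32 = 29.12 now. Country A offers 29.12 and keeps 200 − 29.12 = 170.88.
Round 1 (country B proposes): country A can get 170.88 next round, worth 0.84 × 170.88 = 143.5392 now; country B offers that and keeps 56.4608.

143.54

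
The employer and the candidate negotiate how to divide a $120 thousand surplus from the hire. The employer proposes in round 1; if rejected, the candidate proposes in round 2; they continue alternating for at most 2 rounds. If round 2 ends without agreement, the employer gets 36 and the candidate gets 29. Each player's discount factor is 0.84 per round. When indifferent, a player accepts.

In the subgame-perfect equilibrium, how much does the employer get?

By backward induction:
Round 2 (the candidate proposes): the employer gets 36 if talks fail, so the candidate offers 36 and keeps 84.
Round 1 (the employer proposes): the candidate can get 84 next round, worth 0.84 × 84 = 70.56 now. The employer offers 70.56 and keeps 120 − 70.56 = 49.44.

49.44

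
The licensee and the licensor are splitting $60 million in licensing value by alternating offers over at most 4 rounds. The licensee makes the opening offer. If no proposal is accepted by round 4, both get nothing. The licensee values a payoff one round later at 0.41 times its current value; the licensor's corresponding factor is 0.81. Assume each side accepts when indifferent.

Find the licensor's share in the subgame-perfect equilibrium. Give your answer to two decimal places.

Round 4 (the licensor proposes): rejection yields 0 for the licensee; the licensor offers 0 and keeps 60.
Round 3 (the licensee proposes): the licensor can get 60 next round, worth 0.81 × 60 = 48.6 now; the licensee offers that and keeps 11.4.
Round 2 (the licensor proposes): the licensee can get 11.4 next round, worth 0.41 × 11.4 = 4.674 now; the licensor offers that and keeps 55.326.
Round 1 (the licensee proposes): the licensor can get 55.326 next round, worth 0.81 × 55.326 = 44.81406 now. The licensee offers 44.81406 and keeps 60 − 44.81406 = 15.18594.

44.81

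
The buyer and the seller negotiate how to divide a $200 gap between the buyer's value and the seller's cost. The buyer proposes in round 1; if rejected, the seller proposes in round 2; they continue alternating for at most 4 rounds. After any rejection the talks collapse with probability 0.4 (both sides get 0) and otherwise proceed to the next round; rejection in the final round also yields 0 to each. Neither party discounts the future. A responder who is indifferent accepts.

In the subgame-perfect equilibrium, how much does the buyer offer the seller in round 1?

91.2

By backward induction:
Round 4 (the seller proposes): rejection yields 0 for the buyer; the seller offers 0 and keeps 200.
Round 3 (the buyer proposes): rejecting gives the seller an expected 0.6 × 200 = 120; the buyer offers that and keeps 80.
Round 2 (the seller proposes): rejecting gives the buyer an expected 0.6 × 80 = 48; the seller offers that and keeps 152.
Round 1 (the buyer proposes): rejecting gives the seller an expected 0.6 × 152 = 91.2; the buyer offers that and keeps 108.8.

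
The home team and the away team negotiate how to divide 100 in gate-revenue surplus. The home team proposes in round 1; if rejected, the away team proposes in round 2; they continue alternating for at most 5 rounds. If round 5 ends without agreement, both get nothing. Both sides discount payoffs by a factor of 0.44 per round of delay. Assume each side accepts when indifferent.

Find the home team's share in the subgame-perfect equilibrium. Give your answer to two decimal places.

70.59

Round 5 (the home team proposes): rejection yields 0 for the away team; the home team offers 0 and keeps 100.
Round 4 (the away team proposes): the home team can get 100 next round, worth 0.44 × 100 = 44 now; the away team offers that and keeps 56.
Round 3 (the home team proposes): the away team can get 56 next round, worth 0.44 × 56 = 24.64 now, so the home team offers 24.64, keeping 75.36.
Round 2 (the away team proposes): the home team can get 75.36 next round, worth 0.44 × 75.36 = 33.1584 now. The away team offers 33.1584 and keeps 100 − 33.1584 = 66.8416.
Round 1 (the home team proposes): the away team can get 66.8416 next round, worth 0.44 × 66.8416 = 29.410304 now. The home team offers 29.410304 and keeps 100 − 29.410304 = 70.589696.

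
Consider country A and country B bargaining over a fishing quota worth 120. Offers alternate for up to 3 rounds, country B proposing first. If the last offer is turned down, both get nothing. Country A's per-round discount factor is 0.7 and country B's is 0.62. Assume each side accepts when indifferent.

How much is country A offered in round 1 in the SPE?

31.92

By backward induction:
Round 3 (country B proposes): country A will accept anything ≥ 0, so country B offers 0 and keeps 120.
Round 2 (country A proposes): country B can get 120 next round, worth 0.62 × 120 = 74.4 now; country A offers that and keeps 45.6.
Round 1 (country B proposes): country A can get 45.6 next round, worth 0.7 × 45.6 = 31.92 now, so country B offers 31.92, keeping 88.08.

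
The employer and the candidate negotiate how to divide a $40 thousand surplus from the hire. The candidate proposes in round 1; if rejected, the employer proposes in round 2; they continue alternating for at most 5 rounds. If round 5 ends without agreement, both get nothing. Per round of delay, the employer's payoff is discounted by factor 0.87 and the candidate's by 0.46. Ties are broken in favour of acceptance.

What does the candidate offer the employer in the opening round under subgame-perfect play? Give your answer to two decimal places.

Round 5 (the candidate proposes): rejection yields 0 for the employer; the candidate offers 0 and keeps 40.
Round 4 (the employer proposes): the candidate can get 40 next round, worth 0.46 × 40 = 18.4 now. The employer offers 18.4 and keeps 40 − 18.4 = 21.6.
Round 3 (the candidate proposes): the employer can get 21.6 next round, worth 0.87 × 21.6 = 18.792 now. The candidate offers 18.792 and keeps 40 − 18.792 = 21.208.
Round 2 (the employer proposes): the candidate can get 21.208 next round, worth 0.46 × 21.208 = 9.75568 now. The employer offers 9.75568 and keeps 40 − 9.75568 = 30.24432.
Round 1 (the candidate proposes): the employer can get 30.24432 next round, worth 0.87 × 30.24432 = 26.3125584 now. The candidate offers 26.3125584 and keeps 40 − 26.3125584 = 13.6874416.

26.31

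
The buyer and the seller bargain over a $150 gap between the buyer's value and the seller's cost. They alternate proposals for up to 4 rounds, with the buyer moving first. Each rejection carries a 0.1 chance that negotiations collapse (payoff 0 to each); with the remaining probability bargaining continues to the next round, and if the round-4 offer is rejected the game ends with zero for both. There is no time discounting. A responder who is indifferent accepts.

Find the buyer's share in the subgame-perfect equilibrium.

27.15

By backward induction:
Round 4 (the seller proposes): rejection yields 0 for the buyer; the seller offers 0 and keeps 150.
Round 3 (the buyer proposes): rejecting gives the seller an expected 0.9 × 150 = 135. The buyer offers 135 and keeps 150 − 135 = 15.
Round 2 (the seller proposes): rejecting gives the buyer an expected 0.9 × 15 = 13.5; the seller offers that and keeps 136.5.
Round 1 (the buyer proposes): rejecting gives the seller an expected 0.9 × 136.5 = 122.85; the buyer offers that and keeps 27.15.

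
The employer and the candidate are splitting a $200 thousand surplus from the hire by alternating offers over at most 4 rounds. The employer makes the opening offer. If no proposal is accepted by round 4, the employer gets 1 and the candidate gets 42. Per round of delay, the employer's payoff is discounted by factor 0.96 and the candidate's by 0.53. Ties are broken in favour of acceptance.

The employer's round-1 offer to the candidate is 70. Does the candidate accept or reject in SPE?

Round 4 (the candidate proposes): the employer gets 1 if talks fail, so the candidate offers 1 and keeps 199.
Round 3 (the employer proposes): the candidate can get 199 next round, worth 0.53 × 199 = 105.47 now; the employer offers that and keeps 94.53.
Round 2 (the candidate proposes): the employer can get 94.53 next round, worth 0.96 × 94.53 = 90.7488 now. The candidate offers 90.7488 and keeps 200 − 90.7488 = 109.2512.
So by rejecting in round 1, the candidate gets 109.2512 next round, worth 0.53 × 109.2512 = 57.903136 now.
Offer 70 ≥ 57.903136, so the candidate accepts.

Accept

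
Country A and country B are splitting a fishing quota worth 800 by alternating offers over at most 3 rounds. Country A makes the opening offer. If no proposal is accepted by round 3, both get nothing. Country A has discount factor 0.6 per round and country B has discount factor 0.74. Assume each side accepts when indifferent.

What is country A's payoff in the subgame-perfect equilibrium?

563.2

Work backward from the last round.
Round 3 (country A proposes): rejection yields 0 for country B; country A offers 0 and keeps 800.
Round 2 (country B proposes): country A can get 800 next round, worth 0.6 × 800 = 480 now; country B offers that and keeps 320.
Round 1 (country A proposes): country B can get 320 next round, worth 0.74 × 320 = 236.8 now, so country A offers 236.8, keeping 563.2.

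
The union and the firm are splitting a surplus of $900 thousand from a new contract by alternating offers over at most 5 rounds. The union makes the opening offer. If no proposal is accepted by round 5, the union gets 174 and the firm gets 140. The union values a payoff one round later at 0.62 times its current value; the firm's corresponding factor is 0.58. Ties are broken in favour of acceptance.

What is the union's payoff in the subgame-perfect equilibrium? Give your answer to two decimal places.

612.21

Round 5 (the union proposes): the firm gets 140 if talks fail, so the union offers 140 and keeps 760.
Round 4 (the firm proposes): the union can get 760 next round, worth 0.62 × 760 = 471.2 now. The firm offers 471.2 and keeps 900 − 471.2 = 428.8.
Round 3 (the union proposes): the firm can get 428.8 next round, worth 0.58 × 428.8 = 248.704 now. The union offers 248.704 and keeps 900 − 248.704 = 651.296.
Round 2 (the firm proposes): the union can get 651.296 next round, worth 0.62 × 651.296 = 403.80352 now, so the firm offers 403.80352, keeping 496.19648.
Round 1 (the union proposes): the firm can get 496.19648 next round, worth 0.58 × 496.19648 = 287.7939584 now. The union offers 287.7939584 and keeps 900 − 287.7939584 = 612.2060416.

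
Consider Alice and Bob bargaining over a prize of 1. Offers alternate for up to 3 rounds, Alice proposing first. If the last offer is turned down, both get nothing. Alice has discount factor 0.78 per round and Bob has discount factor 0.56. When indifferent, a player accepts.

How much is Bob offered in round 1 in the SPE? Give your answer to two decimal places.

Round 3 (Alice proposes): rejection yields 0 for Bob; Alice offers 0 and keeps 1.
Round 2 (Bob proposes): Alice can get 1 next round, worth 0.78 × 1 = 0.78 now, so Bob offers 0.78, keeping 0.22.
Round 1 (Alice proposes): Bob can get 0.22 next round, worth 0.56 × 0.22 = 0.1232 now. Alice offers 0.1232 and keeps 1 − 0.1232 = 0.8768.

0.12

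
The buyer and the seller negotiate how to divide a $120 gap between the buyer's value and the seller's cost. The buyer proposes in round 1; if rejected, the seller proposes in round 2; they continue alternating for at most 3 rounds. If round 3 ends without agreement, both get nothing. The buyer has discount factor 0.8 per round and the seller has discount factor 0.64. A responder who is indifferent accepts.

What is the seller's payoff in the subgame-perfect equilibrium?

Solve by backward induction from round 3.
Round 3 (the buyer proposes): rejection yields 0 for the seller; the buyer offers 0 and keeps 120.
Round 2 (the seller proposes): the buyer can get 120 next round, worth 0.8 × 120 = 96 now; the seller offers that and keeps 24.
Round 1 (the buyer proposes): the seller can get 24 next round, worth 0.64 × 24 = 15.36 now, so the buyer offers 15.36, keeping 104.64.

15.36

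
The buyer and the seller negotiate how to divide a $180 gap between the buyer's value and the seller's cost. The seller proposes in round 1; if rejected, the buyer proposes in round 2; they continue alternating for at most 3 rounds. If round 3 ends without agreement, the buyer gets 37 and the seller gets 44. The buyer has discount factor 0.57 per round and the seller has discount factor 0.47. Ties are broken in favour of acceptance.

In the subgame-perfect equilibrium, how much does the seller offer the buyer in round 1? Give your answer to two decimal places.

Round 3 (the seller proposes): the buyer gets 37 if talks fail, so the seller offers 37 and keeps 143.
Round 2 (the buyer proposes): the seller can get 143 next round, worth 0.47 × 143 = 67.21 now. The buyer offers 67.21 and keeps 180 − 67.21 = 112.79.
Round 1 (the seller proposes): the buyer can get 112.79 next round, worth 0.57 × 112.79 = 64.2903 now; the seller offers that and keeps 115.7097.

64.29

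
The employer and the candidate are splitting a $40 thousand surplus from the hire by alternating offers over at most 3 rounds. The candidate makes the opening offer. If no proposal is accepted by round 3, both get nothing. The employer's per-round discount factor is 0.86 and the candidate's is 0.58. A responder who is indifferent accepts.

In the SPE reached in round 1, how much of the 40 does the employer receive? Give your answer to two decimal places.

Solve by backward induction from round 3.
Round 3 (the candidate proposes): the employer will accept anything ≥ 0, so the candidate offers 0 and keeps 40.
Round 2 (the employer proposes): the candidate can get 40 next round, worth 0.58 × 40 = 23.2 now. The employer offers 23.2 and keeps 40 − 23.2 = 16.8.
Round 1 (the candidate proposes): the employer can get 16.8 next round, worth 0.86 × 16.8 = 14.448 now; the candidate offers that and keeps 25.552.

14.45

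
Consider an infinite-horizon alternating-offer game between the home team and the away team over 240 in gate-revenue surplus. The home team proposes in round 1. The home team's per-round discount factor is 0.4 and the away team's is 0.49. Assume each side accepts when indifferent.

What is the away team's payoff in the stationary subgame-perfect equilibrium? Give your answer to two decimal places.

87.76

When the home team proposes, the away team accepts any offer worth at least 0.49 times what the away team would get by proposing next round; and vice versa.
This gives x = 240 − 0.49y and y = 240 − 0.4x, where x and y are each side's share when it proposes.
Hence (1 − 0.49·0.4)x = 240(1 − 0.49), i.e. 0.804·x = 122.4.
x ≈ 152.2388; the away team's share is 240 − x ≈ 87.7612.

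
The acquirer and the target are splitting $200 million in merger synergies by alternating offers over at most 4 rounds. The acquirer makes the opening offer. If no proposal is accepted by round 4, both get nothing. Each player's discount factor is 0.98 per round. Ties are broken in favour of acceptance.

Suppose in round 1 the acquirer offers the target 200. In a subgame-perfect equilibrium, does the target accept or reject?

Accept

Round 4 (the target proposes): rejection yields 0 for the acquirer; the target offers 0 and keeps 200.
Round 3 (the acquirer proposes): the target can get 200 next round, worth 0.98 × 200 = 196 now; the acquirer offers that and keeps 4.
Round 2 (the target proposes): the acquirer can get 4 next round, worth 0.98 × 4 = 3.92 now. The target offers 3.92 and keeps 200 − 3.92 = 196.08.
So by rejecting in round 1, the target gets 196.08 next round, worth 0.98 × 196.08 = 192.1584 now.
Offer 200 ≥ 192.1584, so the target accepts.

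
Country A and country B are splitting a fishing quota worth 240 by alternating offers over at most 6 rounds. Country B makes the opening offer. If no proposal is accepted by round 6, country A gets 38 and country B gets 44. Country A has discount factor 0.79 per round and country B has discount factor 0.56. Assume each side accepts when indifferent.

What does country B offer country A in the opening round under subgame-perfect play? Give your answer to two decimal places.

150.64

By backward induction:
Round 6 (country A proposes): country B gets 44 if talks fail, so country A offers 44 and keeps 196.
Round 5 (country B proposes): country A can get 196 next round, worth 0.79 × 196 = 154.84 now, so country B offers 154.84, keeping 85.16.
Round 4 (country A proposes): country B can get 85.16 next round, worth 0.56 × 85.16 = 47.6896 now, so country A offers 47.6896, keeping 192.3104.
Round 3 (country B proposes): country A can get 192.3104 next round, worth 0.79 × 192.3104 = 151.925216 now, so country B offers 151.925216, keeping 88.074784.
Round 2 (country A proposes): country B can get 88.074784 next round, worth 0.56 × 88.074784 = 49.32187904 now. Country A offers 49.32187904 and keeps 240 − 49.32187904 = 190.67812096.
Round 1 (country B proposes): country A can get 190.67812096 next round, worth 0.79 × 190.67812096 = 150.6357155584 now. Country B offers 150.6357155584 and keeps 240 − 150.6357155584 = 89.3642844416.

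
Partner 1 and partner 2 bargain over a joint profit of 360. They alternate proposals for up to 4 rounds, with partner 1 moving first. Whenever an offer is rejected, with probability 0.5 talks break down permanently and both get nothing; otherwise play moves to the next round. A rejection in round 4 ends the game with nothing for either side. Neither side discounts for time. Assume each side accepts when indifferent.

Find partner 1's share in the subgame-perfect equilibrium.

Round 4 (partner 2 proposes): rejection yields 0 for partner 1; partner 2 offers 0 and keeps 360.
Round 3 (partner 1 proposes): rejecting gives partner 2 an expected 0.5 × 360 = 180. Partner 1 offers 180 and keeps 360 − 180 = 180.
Round 2 (partner 2 proposes): rejecting gives partner 1 an expected 0.5 × 180 = 90, so partner 2 offers 90, keeping 270.
Round 1 (partner 1 proposes): rejecting gives partner 2 an expected 0.5 × 270 = 135. Partner 1 offers 135 and keeps 360 − 135 = 225.

225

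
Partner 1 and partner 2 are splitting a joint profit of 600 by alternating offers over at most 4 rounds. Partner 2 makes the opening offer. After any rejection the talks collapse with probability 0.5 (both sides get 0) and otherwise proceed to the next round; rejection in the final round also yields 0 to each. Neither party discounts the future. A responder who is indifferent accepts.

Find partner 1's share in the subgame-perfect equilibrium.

Round 4 (partner 1 proposes): partner 2 will accept anything ≥ 0, so partner 1 offers 0 and keeps 600.
Round 3 (partner 2 proposes): rejecting gives partner 1 an expected 0.5 × 600 = 300, so partner 2 offers 300, keeping 300.
Round 2 (partner 1 proposes): rejecting gives partner 2 an expected 0.5 × 300 = 150; partner 1 offers that and keeps 450.
Round 1 (partner 2 proposes): rejecting gives partner 1 an expected 0.5 × 450 = 225, so partner 2 offers 225, keeping 375.

225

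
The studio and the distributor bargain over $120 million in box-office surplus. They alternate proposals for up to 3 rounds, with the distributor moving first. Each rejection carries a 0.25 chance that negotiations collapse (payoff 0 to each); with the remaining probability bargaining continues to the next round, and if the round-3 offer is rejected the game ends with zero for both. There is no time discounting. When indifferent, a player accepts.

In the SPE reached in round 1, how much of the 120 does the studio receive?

By backward induction:
Round 3 (the distributor proposes): rejection yields 0 for the studio; the distributor offers 0 and keeps 120.
Round 2 (the studio proposes): rejecting gives the distributor an expected 0.75 × 120 = 90, so the studio offers 90, keeping 30.
Round 1 (the distributor proposes): rejecting gives the studio an expected 0.75 × 30 = 22.5. The distributor offers 22.5 and keeps 120 − 22.5 = 97.5.

22.5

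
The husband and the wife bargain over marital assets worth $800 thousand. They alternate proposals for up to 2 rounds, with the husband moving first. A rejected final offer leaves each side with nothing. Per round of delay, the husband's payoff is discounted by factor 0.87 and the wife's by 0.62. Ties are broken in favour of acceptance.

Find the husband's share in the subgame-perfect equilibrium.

304

Round 2 (the wife proposes): the husband will accept anything ≥ 0, so the wife offers 0 and keeps 800.
Round 1 (the husband proposes): the wife can get 800 next round, worth 0.62 × 800 = 496 now. The husband offers 496 and keeps 800 − 496 = 304.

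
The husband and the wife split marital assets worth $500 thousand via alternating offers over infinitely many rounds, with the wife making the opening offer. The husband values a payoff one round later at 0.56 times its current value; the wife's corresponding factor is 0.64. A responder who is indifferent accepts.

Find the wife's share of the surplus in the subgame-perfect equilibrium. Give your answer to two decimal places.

342.89

When the wife proposes, the husband accepts any offer worth at least 0.56 times what the husband would get by proposing next round; and vice versa.
This gives x = 500 − 0.56y and y = 500 − 0.64x, where x and y are each side's share when it proposes.
Hence (1 − 0.56·0.64)x = 500(1 − 0.56), i.e. 0.6416·x = 220.
x ≈ 342.8928; the husband's share is 500 − x ≈ 157.1072.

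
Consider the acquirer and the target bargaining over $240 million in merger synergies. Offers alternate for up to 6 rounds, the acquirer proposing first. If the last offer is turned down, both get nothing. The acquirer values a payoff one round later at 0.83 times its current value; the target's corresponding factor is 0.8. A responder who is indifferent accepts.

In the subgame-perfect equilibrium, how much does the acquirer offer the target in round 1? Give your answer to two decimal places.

138.96

Round 6 (the target proposes): rejection yields 0 for the acquirer; the target offers 0 and keeps 240.
Round 5 (the acquirer proposes): the target can get 240 next round, worth 0.8 × 240 = 192 now. The acquirer offers 192 and keeps 240 − 192 = 48.
Round 4 (the target proposes): the acquirer can get 48 next round, worth 0.83 × 48 = 39.84 now; the target offers that and keeps 200.16.
Round 3 (the acquirer proposes): the target can get 200.16 next round, worth 0.8 × 200.16 = 160.128 now, so the acquirer offers 160.128, keeping 79.872.
Round 2 (the target proposes): the acquirer can get 79.872 next round, worth 0.83 × 79.872 = 66.29376 now; the target offers that and keeps 173.70624.
Round 1 (the acquirer proposes): the target can get 173.70624 next round, worth 0.8 × 173.70624 = 138.964992 now. The acquirer offers 138.964992 and keeps 240 − 138.964992 = 101.035008.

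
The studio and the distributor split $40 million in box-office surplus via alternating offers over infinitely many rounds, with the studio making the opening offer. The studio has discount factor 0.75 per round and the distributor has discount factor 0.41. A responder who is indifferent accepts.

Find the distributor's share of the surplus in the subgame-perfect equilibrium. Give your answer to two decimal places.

5.92

When the studio proposes, the distributor accepts any offer worth at least 0.41 times what the distributor would get by proposing next round; and vice versa.
This gives x = 40 − 0.41y and y = 40 − 0.75x, where x and y are each side's share when it proposes.
Hence (1 − 0.41·0.75)x = 40(1 − 0.41), i.e. 0.6925·x = 23.6.
x ≈ 34.0794; the distributor's share is 40 − x ≈ 5.9206.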